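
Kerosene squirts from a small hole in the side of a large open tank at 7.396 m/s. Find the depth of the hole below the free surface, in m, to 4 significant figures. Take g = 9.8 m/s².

h ≈ 2.791 m

Torricelli: v = √(2gh), so h = v²/(2g).
h = 7.396²/(2·9.8) = 54.70/19.60 = 2.791 m.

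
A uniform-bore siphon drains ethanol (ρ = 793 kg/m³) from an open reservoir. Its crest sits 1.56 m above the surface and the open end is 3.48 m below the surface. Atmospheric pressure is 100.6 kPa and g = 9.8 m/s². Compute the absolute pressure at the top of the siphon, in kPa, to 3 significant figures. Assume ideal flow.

P_top ≈ 61.4 kPa

From the surface to the outlet (both open to atmosphere, surface at rest): v = √(2g·h_out) = √(2·9.8·3.48) = 8.26 m/s.
With constant cross-section the crest speed equals v; applying Bernoulli from the surface up to the crest, P_top = P_atm − ½ρv² − ρg·h_top.
P_top = 100600 − ½·793·8.26² − 793·9.8·1.56 = 61400 Pa.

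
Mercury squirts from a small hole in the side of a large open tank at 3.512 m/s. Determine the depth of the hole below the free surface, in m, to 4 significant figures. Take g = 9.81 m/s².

h = 0.6287 m

Torricelli: v = √(2gh), so h = v²/(2g).
h = 3.512²/(2·9.81) = 12.33/19.62 = 0.6287 m.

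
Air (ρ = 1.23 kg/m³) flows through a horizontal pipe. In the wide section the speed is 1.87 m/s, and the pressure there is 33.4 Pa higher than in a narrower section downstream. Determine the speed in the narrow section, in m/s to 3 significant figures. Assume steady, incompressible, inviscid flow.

Horizontal Bernoulli: P₁ + ½ρv₁² = P₂ + ½ρv₂², so v₂² = v₁² + 2(P₁ − P₂)/ρ.
v₂ = √(1.87² + 2·33.4/1.23) = √(3.50 + 54.3) = 7.60 m/s.

v₂ ≈ 7.60 m/s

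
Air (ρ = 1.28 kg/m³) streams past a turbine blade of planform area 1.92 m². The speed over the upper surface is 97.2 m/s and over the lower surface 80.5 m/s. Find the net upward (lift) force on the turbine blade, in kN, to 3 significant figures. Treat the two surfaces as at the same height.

F = 3.65 kN

With equal heights on the two surfaces, Bernoulli gives P_lower − P_upper = ½ρ(v_upper² − v_lower²).
ΔP = ½·1.28·(97.2² − 80.5²) = 1900 Pa.
Lift = ΔP · A = 1900 × 1.92 = 3650 N.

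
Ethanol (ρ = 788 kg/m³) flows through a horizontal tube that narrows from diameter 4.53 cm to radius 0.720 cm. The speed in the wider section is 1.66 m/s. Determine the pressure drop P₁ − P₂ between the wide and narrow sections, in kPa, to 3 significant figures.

The volume flow rate is constant, so v₂ = (A₁/A₂)v₁ = (16.1/1.63)·1.66 = 16.4 m/s.
With no height change, Bernoulli's equation is P₁ + ½ρv₁² = P₂ + ½ρv₂².
P₁ − P₂ = ½·788·(16.4² − 1.66²) = ½·788·267 = 105000 Pa.

ΔP ≈ 105 kPa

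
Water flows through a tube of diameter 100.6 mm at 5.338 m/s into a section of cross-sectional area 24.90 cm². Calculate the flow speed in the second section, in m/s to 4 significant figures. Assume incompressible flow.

The volume flow rate is constant, so v₂ = (A₁/A₂)v₁ = (79.49/24.90)·5.338 = 17.04 m/s.

v₂ ≈ 17.04 m/s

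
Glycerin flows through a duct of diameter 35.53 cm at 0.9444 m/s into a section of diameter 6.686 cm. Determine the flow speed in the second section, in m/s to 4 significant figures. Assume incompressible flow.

26.67 m/s

Mass conservation (A₁v₁ = A₂v₂) gives v₂ = 0.9444 × 991.5/35.11 = 26.67 m/s.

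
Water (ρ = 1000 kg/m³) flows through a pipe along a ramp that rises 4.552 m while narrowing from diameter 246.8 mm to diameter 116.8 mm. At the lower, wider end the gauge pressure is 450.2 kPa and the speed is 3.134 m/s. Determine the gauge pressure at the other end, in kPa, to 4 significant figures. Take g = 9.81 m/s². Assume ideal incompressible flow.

P₂ ≈ 312.6 kPa

Continuity gives A₁v₁ = A₂v₂, so v₂ = (478.4 cm²)/(107.1 cm²) × 3.134 m/s = 13.99 m/s.
Bernoulli: P₁ + ½ρv₁² + ρg h₁ = P₂ + ½ρv₂² + ρg h₂, so P₂ = P₁ + ½ρ(v₁² − v₂²) − ρg(h₂ − h₁).
P₂ = 450200 + ½·1000·(3.134² − 13.99²) − 1000·9.81·(+4.552) = 450200 + (-92990) − (44660) = 312600 Pa.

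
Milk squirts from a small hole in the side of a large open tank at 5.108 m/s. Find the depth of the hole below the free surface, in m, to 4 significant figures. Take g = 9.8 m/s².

h ≈ 1.331 m

Torricelli: v = √(2gh), so h = v²/(2g).
h = 5.108²/(2·9.8) = 26.09/19.60 = 1.331 m.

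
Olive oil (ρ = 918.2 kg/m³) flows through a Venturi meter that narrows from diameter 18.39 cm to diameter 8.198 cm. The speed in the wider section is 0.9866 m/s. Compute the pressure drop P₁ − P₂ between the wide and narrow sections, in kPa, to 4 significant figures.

ΔP = 10.87 kPa

Continuity gives A₁v₁ = A₂v₂, so v₂ = (265.6 cm²)/(52.78 cm²) × 0.9866 m/s = 4.965 m/s.
Bernoulli (h₁ = h₂): P₁ − P₂ = ½ρ(v₂² − v₁²).
P₁ − P₂ = ½·918.2·(4.965² − 0.9866²) = ½·918.2·23.67 = 10870 Pa.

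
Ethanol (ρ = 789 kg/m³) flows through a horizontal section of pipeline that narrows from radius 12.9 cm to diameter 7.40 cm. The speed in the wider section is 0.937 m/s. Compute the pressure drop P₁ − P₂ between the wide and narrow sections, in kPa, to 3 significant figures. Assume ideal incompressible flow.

50.8 kPa

By continuity, v₂ = v₁·A₁/A₂ = 0.937·(523/43.0) = 11.4 m/s.
The pipe is horizontal, so Bernoulli reduces to P₁ + ½ρv₁² = P₂ + ½ρv₂².
P₁ − P₂ = ½·789·(11.4² − 0.937²) = ½·789·129 = 50800 Pa.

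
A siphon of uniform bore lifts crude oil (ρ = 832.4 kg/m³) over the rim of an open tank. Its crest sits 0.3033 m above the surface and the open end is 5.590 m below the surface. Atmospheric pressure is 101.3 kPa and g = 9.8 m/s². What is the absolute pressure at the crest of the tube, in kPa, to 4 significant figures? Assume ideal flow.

P_top ≈ 53.23 kPa

Bernoulli surface→outlet gives ½v² = g·h_out, so v = √(2·9.8·5.590) = 10.47 m/s.
The bore is uniform, so the speed at the crest is the same v. Bernoulli surface→crest: P_atm = P_top + ½ρv² + ρg·h_top.
P_top = 101300 − ½·832.4·10.47² − 832.4·9.8·0.3033 = 53230 Pa.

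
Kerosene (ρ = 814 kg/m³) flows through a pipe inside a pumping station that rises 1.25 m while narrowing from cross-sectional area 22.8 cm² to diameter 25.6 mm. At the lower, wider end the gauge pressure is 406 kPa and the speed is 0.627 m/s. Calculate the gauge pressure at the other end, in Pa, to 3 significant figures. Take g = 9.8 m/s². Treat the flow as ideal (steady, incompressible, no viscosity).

P₂ ≈ 393000 Pa

By continuity, v₂ = v₁·A₁/A₂ = 0.627·(22.8/5.15) = 2.78 m/s.
Applying Bernoulli between the two ends and solving for P₂: P₂ = P₁ + ½ρ(v₁² − v₂²) − ρgΔh.
P₂ = 406000 + ½·814·(0.627² − 2.78²) − 814·9.8·(+1.25) = 406000 + (-2980) − (9970) = 393000 Pa.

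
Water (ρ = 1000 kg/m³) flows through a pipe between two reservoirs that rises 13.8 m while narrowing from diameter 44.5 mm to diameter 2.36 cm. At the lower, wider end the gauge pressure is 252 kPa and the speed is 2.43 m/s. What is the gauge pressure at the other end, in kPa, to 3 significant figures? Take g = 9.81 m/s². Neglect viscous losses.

Continuity gives A₁v₁ = A₂v₂, so v₂ = (15.6 cm²)/(4.37 cm²) × 2.43 m/s = 8.64 m/s.
Applying Bernoulli between the two ends and solving for P₂: P₂ = P₁ + ½ρ(v₁² − v₂²) − ρgΔh.
P₂ = 252000 + ½·1000·(2.43² − 8.64²) − 1000·9.81·(+13.8) = 252000 + (-34400) − (135000) = 82300 Pa.

P₂ = 82.3 kPa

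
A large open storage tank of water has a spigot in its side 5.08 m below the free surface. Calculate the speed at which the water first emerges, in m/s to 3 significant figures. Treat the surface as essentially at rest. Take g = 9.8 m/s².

v = 9.98 m/s

Bernoulli from surface to hole (P equal, v_surface ≈ 0): v = √(2gh) = √(2×9.8×5.08) = 9.98 m/s.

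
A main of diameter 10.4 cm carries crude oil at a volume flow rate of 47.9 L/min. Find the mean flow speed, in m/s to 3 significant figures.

v ≈ 0.0940 m/s

Q = 47.9 L/min = 0.000798 m³/s.
v = Q/A = 0.000798 / 0.00849 = 0.0940 m/s.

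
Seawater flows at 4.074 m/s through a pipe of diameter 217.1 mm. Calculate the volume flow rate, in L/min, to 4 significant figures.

Q = 9049 L/min

Q = A·v = 0.03702 m² × 4.074 m/s = 0.1508 m³/s.
Converting: 0.1508 m³/s × 60000 = 9049 L/min.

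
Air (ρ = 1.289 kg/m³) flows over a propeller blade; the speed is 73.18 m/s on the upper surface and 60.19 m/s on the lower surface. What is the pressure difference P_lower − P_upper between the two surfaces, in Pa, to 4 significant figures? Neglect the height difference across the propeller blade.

Bernoulli (same height): P_lower − P_upper = ½ρ(v_upper² − v_lower²).
ΔP = ½·1.289·(73.18² − 60.19²) = 1117 Pa.

ΔP = 1117 Pa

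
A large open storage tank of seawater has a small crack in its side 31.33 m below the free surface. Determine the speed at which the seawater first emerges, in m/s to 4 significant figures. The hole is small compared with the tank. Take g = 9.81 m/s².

With the surface at rest and both surface and jet at atmospheric pressure, Bernoulli gives ρg h = ½ρv², so v = √(2gh) = √(2·9.81·31.33) = 24.79 m/s.

v ≈ 24.79 m/s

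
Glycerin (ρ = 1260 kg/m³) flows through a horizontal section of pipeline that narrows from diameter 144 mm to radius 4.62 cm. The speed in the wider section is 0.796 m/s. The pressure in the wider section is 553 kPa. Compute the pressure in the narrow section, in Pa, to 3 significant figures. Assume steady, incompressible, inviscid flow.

Continuity gives A₁v₁ = A₂v₂, so v₂ = (163 cm²)/(67.1 cm²) × 0.796 m/s = 1.93 m/s.
Along the horizontal streamline, P + ½ρv² is constant.
P₂ = P₁ − ½ρ(v₂² − v₁²) = 553000 − ½·1260·(1.93² − 0.796²) = 553000 − 1960 = 551000 Pa.

P₂ = 551000 Pa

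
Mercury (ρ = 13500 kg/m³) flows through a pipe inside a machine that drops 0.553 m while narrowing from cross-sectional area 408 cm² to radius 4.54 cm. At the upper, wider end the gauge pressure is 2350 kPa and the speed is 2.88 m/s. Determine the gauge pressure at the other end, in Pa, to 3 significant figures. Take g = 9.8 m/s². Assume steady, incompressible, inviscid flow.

By continuity, v₂ = v₁·A₁/A₂ = 2.88·(408/64.8) = 18.1 m/s.
Bernoulli: P₁ + ½ρv₁² + ρg h₁ = P₂ + ½ρv₂² + ρg h₂, so P₂ = P₁ + ½ρ(v₁² − v₂²) − ρg(h₂ − h₁).
P₂ = 2350000 + ½·13500·(2.88² − 18.1²) − 13500·9.8·(−0.553) = 2350000 + (-2170000) − (-73200) = 256000 Pa.

P₂ = 256000 Pa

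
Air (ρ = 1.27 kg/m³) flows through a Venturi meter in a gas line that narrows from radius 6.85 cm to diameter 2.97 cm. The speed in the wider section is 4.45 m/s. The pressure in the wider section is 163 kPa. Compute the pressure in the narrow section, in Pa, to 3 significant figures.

P₂ = 157000 Pa

The volume flow rate is constant, so v₂ = (A₁/A₂)v₁ = (147/6.93)·4.45 = 94.7 m/s.
Bernoulli (h₁ = h₂): P₁ − P₂ = ½ρ(v₂² − v₁²).
P₂ = P₁ − ½ρ(v₂² − v₁²) = 163000 − ½·1.27·(94.7² − 4.45²) = 163000 − 5680 = 157000 Pa.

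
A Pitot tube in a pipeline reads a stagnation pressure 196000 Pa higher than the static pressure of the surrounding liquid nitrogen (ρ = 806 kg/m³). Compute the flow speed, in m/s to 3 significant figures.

v = 22.1 m/s

At the stagnation point the flow is brought to rest, so Bernoulli gives P_stag − P_static = ½ρv².
v = √(2ΔP/ρ) = √(2·196000/806) = 22.1 m/s.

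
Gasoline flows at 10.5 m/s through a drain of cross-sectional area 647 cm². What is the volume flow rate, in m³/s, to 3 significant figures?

Q = A·v = 0.0647 m² × 10.5 m/s = 0.679 m³/s.

Q ≈ 0.679 m³/s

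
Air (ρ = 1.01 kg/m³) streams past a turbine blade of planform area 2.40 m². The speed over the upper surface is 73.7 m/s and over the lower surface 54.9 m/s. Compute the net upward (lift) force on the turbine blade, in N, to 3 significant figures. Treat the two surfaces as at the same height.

F ≈ 2930 N

The faster flow above has the lower pressure; Bernoulli (same height) gives ΔP = ½ρ(v_up² − v_low²).
ΔP = ½·1.01·(73.7² − 54.9²) = 1220 Pa.
Lift = ΔP · A = 1220 × 2.40 = 2930 N.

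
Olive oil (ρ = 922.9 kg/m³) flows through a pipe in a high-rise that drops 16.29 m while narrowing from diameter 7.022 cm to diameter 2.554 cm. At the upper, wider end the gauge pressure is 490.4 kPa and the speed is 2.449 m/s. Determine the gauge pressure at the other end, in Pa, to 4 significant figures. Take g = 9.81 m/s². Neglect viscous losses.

Mass conservation (A₁v₁ = A₂v₂) gives v₂ = 2.449 × 38.73/5.123 = 18.51 m/s.
Applying Bernoulli between the two ends and solving for P₂: P₂ = P₁ + ½ρ(v₁² − v₂²) − ρgΔh.
P₂ = 490400 + ½·922.9·(2.449² − 18.51²) − 922.9·9.81·(−16.29) = 490400 + (-155400) − (-147500) = 482500 Pa.

P₂ = 482500 Pa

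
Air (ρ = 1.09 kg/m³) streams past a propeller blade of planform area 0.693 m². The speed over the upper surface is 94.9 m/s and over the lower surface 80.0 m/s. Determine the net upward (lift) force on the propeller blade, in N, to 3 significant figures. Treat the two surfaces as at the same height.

F ≈ 984 N

With equal heights on the two surfaces, Bernoulli gives P_lower − P_upper = ½ρ(v_upper² − v_lower²).
ΔP = ½·1.09·(94.9² − 80.0²) = 1420 Pa.
Lift = ΔP · A = 1420 × 0.693 = 984 N.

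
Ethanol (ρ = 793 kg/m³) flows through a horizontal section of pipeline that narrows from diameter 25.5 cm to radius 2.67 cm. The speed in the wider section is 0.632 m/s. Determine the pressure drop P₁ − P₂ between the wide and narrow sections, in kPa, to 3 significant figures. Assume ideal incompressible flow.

Continuity gives A₁v₁ = A₂v₂, so v₂ = (511 cm²)/(22.4 cm²) × 0.632 m/s = 14.4 m/s.
Along the horizontal streamline, P + ½ρv² is constant.
P₁ − P₂ = ½·793·(14.4² − 0.632²) = ½·793·207 = 82200 Pa.

ΔP ≈ 82.2 kPa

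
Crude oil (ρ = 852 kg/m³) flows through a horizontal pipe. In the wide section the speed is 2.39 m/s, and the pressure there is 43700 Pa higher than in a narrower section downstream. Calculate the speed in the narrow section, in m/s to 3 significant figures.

v₂ ≈ 10.4 m/s

With h₁ = h₂, rearranging Bernoulli gives v₂ = √(v₁² + 2ΔP/ρ).
v₂ = √(2.39² + 2·43700/852) = √(5.71 + 103) = 10.4 m/s.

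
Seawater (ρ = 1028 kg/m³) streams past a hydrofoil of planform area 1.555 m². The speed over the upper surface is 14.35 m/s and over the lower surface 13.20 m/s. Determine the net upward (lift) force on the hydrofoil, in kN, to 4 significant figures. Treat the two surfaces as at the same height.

F ≈ 25.32 kN

From P + ½ρv² = const at equal height, P_low − P_up = ½ρ(v_up² − v_low²).
ΔP = ½·1028·(14.35² − 13.20²) = 16280 Pa.
Lift = ΔP · A = 16280 × 1.555 = 25320 N.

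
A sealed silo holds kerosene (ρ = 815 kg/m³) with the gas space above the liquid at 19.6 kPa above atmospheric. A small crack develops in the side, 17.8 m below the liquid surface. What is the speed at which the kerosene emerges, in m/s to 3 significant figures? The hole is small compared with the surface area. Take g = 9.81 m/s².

Take point 1 at the surface (v₁ ≈ 0) and point 2 at the hole (at atmospheric pressure). Bernoulli: P₁ + ρg h = P_atm + ½ρv₂².
With P₁ − P_atm = 19600 Pa, v₂ = √(2gh + 2ΔP/ρ) = √(2·9.81·17.8 + 2·19600/815) = 19.9 m/s.

v ≈ 19.9 m/s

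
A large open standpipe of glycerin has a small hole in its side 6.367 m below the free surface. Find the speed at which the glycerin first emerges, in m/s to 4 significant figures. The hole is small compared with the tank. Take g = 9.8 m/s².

v ≈ 11.17 m/s

Torricelli's result v = √(2gh) gives v = √(2·9.8·6.367) = 11.17 m/s.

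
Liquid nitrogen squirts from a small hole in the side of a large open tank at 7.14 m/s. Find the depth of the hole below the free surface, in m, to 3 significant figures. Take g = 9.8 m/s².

Torricelli: v = √(2gh), so h = v²/(2g).
h = 7.14²/(2·9.8) = 51.0/19.60 = 2.60 m.

h = 2.60 m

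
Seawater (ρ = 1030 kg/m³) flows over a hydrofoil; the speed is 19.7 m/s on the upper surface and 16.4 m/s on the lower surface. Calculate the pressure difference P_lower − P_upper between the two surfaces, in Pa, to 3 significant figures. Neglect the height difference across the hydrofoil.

61400 Pa

With negligible Δh, P + ½ρv² is constant, so P_low − P_up = ½ρ(v_up² − v_low²).
ΔP = ½·1030·(19.7² − 16.4²) = 61400 Pa.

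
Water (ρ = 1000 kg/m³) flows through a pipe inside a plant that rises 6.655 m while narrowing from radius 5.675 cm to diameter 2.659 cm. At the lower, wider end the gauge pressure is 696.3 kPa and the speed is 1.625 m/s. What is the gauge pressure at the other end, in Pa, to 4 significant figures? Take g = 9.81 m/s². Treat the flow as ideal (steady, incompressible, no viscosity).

P₂ ≈ 194000 Pa

By continuity, v₂ = v₁·A₁/A₂ = 1.625·(101.2/5.553) = 29.61 m/s.
Energy conservation along the streamline gives P₂ = P₁ − ½ρ(v₂² − v₁²) − ρg(h₂ − h₁).
P₂ = 696300 + ½·1000·(1.625² − 29.61²) − 1000·9.81·(+6.655) = 696300 + (-437000) − (65290) = 194000 Pa.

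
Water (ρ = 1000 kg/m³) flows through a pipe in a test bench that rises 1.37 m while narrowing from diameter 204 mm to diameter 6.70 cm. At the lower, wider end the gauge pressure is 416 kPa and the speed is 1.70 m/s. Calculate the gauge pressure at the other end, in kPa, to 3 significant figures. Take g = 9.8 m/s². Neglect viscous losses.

Mass conservation (A₁v₁ = A₂v₂) gives v₂ = 1.70 × 327/35.3 = 15.8 m/s.
Bernoulli: P₁ + ½ρv₁² + ρg h₁ = P₂ + ½ρv₂² + ρg h₂, so P₂ = P₁ + ½ρ(v₁² − v₂²) − ρg(h₂ − h₁).
P₂ = 416000 + ½·1000·(1.70² − 15.8²) − 1000·9.8·(+1.37) = 416000 + (-123000) − (13400) = 280000 Pa.

P₂ ≈ 280 kPa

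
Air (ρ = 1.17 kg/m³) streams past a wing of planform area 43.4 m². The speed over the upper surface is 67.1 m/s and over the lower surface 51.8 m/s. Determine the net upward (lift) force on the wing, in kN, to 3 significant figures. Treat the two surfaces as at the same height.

The faster flow above has the lower pressure; Bernoulli (same height) gives ΔP = ½ρ(v_up² − v_low²).
ΔP = ½·1.17·(67.1² − 51.8²) = 1060 Pa.
Lift = ΔP · A = 1060 × 43.4 = 46200 N.

F ≈ 46.2 kN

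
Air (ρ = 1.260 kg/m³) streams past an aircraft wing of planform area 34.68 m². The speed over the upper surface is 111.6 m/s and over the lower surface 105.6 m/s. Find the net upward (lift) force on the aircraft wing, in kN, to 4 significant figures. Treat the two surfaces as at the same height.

From P + ½ρv² = const at equal height, P_low − P_up = ½ρ(v_up² − v_low²).
ΔP = ½·1.260·(111.6² − 105.6²) = 821.0 Pa.
Lift = ΔP · A = 821.0 × 34.68 = 28470 N.

F ≈ 28.47 kN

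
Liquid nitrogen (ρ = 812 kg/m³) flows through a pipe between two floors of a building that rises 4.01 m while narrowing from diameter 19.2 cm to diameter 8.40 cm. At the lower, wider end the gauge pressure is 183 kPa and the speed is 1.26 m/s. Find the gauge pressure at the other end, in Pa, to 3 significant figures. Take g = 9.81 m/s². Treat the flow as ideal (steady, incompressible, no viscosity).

Mass conservation (A₁v₁ = A₂v₂) gives v₂ = 1.26 × 290/55.4 = 6.58 m/s.
Bernoulli: P₁ + ½ρv₁² + ρg h₁ = P₂ + ½ρv₂² + ρg h₂, so P₂ = P₁ + ½ρ(v₁² − v₂²) − ρg(h₂ − h₁).
P₂ = 183000 + ½·812·(1.26² − 6.58²) − 812·9.81·(+4.01) = 183000 + (-16900) − (31900) = 134000 Pa.

P₂ ≈ 134000 Pa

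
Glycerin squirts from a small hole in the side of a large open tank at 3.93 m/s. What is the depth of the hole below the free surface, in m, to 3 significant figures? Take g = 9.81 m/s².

h = 0.787 m

Torricelli: v = √(2gh), so h = v²/(2g).
h = 3.93²/(2·9.81) = 15.4/19.62 = 0.787 m.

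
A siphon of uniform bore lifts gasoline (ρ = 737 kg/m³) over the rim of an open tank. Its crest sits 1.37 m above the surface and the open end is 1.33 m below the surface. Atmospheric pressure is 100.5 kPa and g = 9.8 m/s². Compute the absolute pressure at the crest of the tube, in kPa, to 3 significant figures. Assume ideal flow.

The outlet speed comes from Torricelli: v = √(2g·1.33) = 5.11 m/s.
The bore is uniform, so the speed at the crest is the same v. Bernoulli surface→crest: P_atm = P_top + ½ρv² + ρg·h_top.
P_top = 100500 − ½·737·5.11² − 737·9.8·1.37 = 81000 Pa.

81.0 kPa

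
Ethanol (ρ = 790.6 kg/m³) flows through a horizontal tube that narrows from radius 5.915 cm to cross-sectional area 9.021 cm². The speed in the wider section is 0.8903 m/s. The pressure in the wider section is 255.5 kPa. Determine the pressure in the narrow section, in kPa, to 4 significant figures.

209.3 kPa

By continuity, v₂ = v₁·A₁/A₂ = 0.8903·(109.9/9.021) = 10.85 m/s.
Along the horizontal streamline, P + ½ρv² is constant.
P₂ = P₁ − ½ρ(v₂² − v₁²) = 255500 − ½·790.6·(10.85² − 0.8903²) = 255500 − 46200 = 209300 Pa.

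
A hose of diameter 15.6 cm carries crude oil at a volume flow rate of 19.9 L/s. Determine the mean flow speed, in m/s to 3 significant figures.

Q = 19.9 L/s = 0.0199 m³/s.
v = Q/A = 0.0199 / 0.0191 = 1.04 m/s.

v = 1.04 m/s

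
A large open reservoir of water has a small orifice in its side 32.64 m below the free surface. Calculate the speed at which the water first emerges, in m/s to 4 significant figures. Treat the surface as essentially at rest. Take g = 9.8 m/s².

25.29 m/s

Torricelli's result v = √(2gh) gives v = √(2·9.8·32.64) = 25.29 m/s.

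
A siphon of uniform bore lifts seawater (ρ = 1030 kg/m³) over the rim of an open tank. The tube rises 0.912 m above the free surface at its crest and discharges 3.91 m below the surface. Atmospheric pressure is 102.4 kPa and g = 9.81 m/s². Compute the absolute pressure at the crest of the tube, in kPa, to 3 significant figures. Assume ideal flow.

From the surface to the outlet (both open to atmosphere, surface at rest): v = √(2g·h_out) = √(2·9.81·3.91) = 8.76 m/s.
Continuity keeps v the same throughout the tube; from surface to crest, P_atm + 0 = P_top + ½ρv² + ρg·h_top.
P_top = 102400 − ½·1030·8.76² − 1030·9.81·0.912 = 53700 Pa.

53.7 kPa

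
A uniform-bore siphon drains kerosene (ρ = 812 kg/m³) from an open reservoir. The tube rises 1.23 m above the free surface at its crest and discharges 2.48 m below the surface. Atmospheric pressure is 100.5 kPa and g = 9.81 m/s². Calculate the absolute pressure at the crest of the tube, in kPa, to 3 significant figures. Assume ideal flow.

P_top ≈ 70.9 kPa

The outlet speed comes from Torricelli: v = √(2g·2.48) = 6.98 m/s.
With constant cross-section the crest speed equals v; applying Bernoulli from the surface up to the crest, P_top = P_atm − ½ρv² − ρg·h_top.
P_top = 100500 − ½·812·6.98² − 812·9.81·1.23 = 70900 Pa.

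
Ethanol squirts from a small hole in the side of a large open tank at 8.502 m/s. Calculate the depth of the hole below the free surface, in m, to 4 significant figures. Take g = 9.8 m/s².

h ≈ 3.688 m

Inverting v = √(2gh) gives h = v² / 2g.
h = 8.502²/(2·9.8) = 72.28/19.60 = 3.688 m.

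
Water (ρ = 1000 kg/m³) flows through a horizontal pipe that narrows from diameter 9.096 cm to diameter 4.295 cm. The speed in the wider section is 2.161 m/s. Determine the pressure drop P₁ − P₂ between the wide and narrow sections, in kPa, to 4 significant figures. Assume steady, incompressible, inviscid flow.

ΔP = 44.64 kPa

The volume flow rate is constant, so v₂ = (A₁/A₂)v₁ = (64.98/14.49)·2.161 = 9.692 m/s.
Along the horizontal streamline, P + ½ρv² is constant.
P₁ − P₂ = ½·1000·(9.692² − 2.161²) = ½·1000·89.27 = 44640 Pa.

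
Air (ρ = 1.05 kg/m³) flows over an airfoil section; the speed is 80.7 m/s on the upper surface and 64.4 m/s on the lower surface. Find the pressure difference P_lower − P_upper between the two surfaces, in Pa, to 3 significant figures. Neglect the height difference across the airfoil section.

The pressure is lower where the speed is higher: ΔP = ½ρ(v_up² − v_low²).
ΔP = ½·1.05·(80.7² − 64.4²) = 1240 Pa.

ΔP ≈ 1240 Pa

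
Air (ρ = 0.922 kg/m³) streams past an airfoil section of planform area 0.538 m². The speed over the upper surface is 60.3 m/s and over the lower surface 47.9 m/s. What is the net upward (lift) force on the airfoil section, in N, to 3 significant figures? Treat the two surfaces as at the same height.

The faster flow above has the lower pressure; Bernoulli (same height) gives ΔP = ½ρ(v_up² − v_low²).
ΔP = ½·0.922·(60.3² − 47.9²) = 619 Pa.
Lift = ΔP · A = 619 × 0.538 = 333 N.

F ≈ 333 N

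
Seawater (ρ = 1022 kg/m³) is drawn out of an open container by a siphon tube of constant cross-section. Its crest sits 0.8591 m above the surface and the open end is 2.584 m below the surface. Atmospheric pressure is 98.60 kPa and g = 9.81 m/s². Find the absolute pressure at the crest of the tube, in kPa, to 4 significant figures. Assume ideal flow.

P_top ≈ 64.08 kPa

From the surface to the outlet (both open to atmosphere, surface at rest): v = √(2g·h_out) = √(2·9.81·2.584) = 7.120 m/s.
The bore is uniform, so the speed at the crest is the same v. Bernoulli surface→crest: P_atm = P_top + ½ρv² + ρg·h_top.
P_top = 98600 − ½·1022·7.120² − 1022·9.81·0.8591 = 64080 Pa.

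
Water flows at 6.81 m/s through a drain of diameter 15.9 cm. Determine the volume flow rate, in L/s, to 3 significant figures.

Q = A·v = 0.0199 m² × 6.81 m/s = 0.135 m³/s.
Converting: 0.135 m³/s × 1000 = 135 L/s.

Q = 135 L/s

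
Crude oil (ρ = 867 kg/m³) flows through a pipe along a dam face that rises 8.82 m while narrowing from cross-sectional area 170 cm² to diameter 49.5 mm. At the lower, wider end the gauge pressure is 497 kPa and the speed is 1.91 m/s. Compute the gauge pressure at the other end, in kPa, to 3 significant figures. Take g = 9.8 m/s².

300 kPa

Mass conservation (A₁v₁ = A₂v₂) gives v₂ = 1.91 × 170/19.2 = 16.9 m/s.
Energy conservation along the streamline gives P₂ = P₁ − ½ρ(v₂² − v₁²) − ρg(h₂ − h₁).
P₂ = 497000 + ½·867·(1.91² − 16.9²) − 867·9.8·(+8.82) = 497000 + (-122000) − (74900) = 300000 Pa.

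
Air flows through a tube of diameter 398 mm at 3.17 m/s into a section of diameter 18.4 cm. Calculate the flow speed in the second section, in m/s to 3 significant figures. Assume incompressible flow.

By continuity, v₂ = v₁·A₁/A₂ = 3.17·(1240/266) = 14.8 m/s.

14.8 m/s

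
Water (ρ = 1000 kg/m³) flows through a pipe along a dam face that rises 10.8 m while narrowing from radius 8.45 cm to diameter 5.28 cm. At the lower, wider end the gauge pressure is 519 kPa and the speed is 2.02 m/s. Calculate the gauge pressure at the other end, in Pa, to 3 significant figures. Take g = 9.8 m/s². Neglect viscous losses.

Mass conservation (A₁v₁ = A₂v₂) gives v₂ = 2.02 × 224/21.9 = 20.7 m/s.
Energy conservation along the streamline gives P₂ = P₁ − ½ρ(v₂² − v₁²) − ρg(h₂ − h₁).
P₂ = 519000 + ½·1000·(2.02² − 20.7²) − 1000·9.8·(+10.8) = 519000 + (-212000) − (106000) = 201000 Pa.

201000 Pa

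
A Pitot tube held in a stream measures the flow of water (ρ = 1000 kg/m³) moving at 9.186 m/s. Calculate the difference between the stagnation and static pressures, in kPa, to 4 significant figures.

ΔP ≈ 42.19 kPa

Bernoulli between the free stream and the stagnation point: ½ρv² = P_stag − P_static.
ΔP = ½·1000·9.186² = 42190 Pa.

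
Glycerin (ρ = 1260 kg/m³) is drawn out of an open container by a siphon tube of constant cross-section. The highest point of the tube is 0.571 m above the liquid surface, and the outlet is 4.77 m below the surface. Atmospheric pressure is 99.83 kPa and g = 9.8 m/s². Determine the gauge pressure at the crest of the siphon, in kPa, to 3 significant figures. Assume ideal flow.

The outlet speed comes from Torricelli: v = √(2g·4.77) = 9.67 m/s.
With constant cross-section the crest speed equals v; applying Bernoulli from the surface up to the crest, P_top = P_atm − ½ρv² − ρg·h_top.
P_top = 99830 − ½·1260·9.67² − 1260·9.8·0.571 = 33900 Pa. So P_gauge = P_top − P_atm = -66000 Pa.

P_gauge ≈ -66.0 kPa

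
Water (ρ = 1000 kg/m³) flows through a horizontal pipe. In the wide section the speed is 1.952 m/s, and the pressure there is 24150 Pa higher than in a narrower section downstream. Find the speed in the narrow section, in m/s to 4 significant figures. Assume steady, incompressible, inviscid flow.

With h₁ = h₂, rearranging Bernoulli gives v₂ = √(v₁² + 2ΔP/ρ).
v₂ = √(1.952² + 2·24150/1000) = √(3.810 + 48.30) = 7.219 m/s.

v₂ ≈ 7.219 m/s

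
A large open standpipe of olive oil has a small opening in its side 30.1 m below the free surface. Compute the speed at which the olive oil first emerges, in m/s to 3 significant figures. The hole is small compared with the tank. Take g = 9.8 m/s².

Bernoulli from surface to hole (P equal, v_surface ≈ 0): v = √(2gh) = √(2×9.8×30.1) = 24.3 m/s.

24.3 m/s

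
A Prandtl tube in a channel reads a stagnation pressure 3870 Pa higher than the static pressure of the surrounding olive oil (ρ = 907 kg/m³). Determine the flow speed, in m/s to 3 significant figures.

2.92 m/s

The dynamic pressure equals the rise in static pressure at the stagnation point: ΔP = ½ρv².
v = √(2ΔP/ρ) = √(2·3870/907) = 2.92 m/s.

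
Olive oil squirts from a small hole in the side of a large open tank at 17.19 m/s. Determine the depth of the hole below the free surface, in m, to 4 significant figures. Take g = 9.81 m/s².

h ≈ 15.06 m

Inverting v = √(2gh) gives h = v² / 2g.
h = 17.19²/(2·9.81) = 295.5/19.62 = 15.06 m.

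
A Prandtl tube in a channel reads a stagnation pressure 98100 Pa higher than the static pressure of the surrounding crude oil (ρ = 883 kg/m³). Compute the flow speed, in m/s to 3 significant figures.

At the stagnation point the flow is brought to rest, so Bernoulli gives P_stag − P_static = ½ρv².
v = √(2ΔP/ρ) = √(2·98100/883) = 14.9 m/s.

v ≈ 14.9 m/s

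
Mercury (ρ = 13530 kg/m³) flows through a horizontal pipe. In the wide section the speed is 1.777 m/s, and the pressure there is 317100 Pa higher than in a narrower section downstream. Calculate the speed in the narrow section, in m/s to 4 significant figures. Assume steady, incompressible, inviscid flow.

With h₁ = h₂, rearranging Bernoulli gives v₂ = √(v₁² + 2ΔP/ρ).
v₂ = √(1.777² + 2·317100/13530) = √(3.158 + 46.87) = 7.073 m/s.

v₂ ≈ 7.073 m/s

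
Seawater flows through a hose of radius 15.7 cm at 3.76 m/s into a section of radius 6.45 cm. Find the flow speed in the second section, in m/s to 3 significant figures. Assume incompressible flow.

v₂ ≈ 22.3 m/s

The volume flow rate is constant, so v₂ = (A₁/A₂)v₁ = (774/131)·3.76 = 22.3 m/s.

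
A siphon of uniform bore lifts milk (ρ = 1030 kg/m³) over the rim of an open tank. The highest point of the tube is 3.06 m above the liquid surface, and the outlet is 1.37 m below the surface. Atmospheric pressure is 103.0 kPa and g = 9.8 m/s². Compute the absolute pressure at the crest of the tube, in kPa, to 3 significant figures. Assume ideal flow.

P_top = 58.3 kPa

From the surface to the outlet (both open to atmosphere, surface at rest): v = √(2g·h_out) = √(2·9.8·1.37) = 5.18 m/s.
Continuity keeps v the same throughout the tube; from surface to crest, P_atm + 0 = P_top + ½ρv² + ρg·h_top.
P_top = 103000 − ½·1030·5.18² − 1030·9.8·3.06 = 58300 Pa.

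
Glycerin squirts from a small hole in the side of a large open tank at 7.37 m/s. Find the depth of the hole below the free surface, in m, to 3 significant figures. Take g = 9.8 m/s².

h ≈ 2.77 m

Inverting v = √(2gh) gives h = v² / 2g.
h = 7.37²/(2·9.8) = 54.3/19.60 = 2.77 m.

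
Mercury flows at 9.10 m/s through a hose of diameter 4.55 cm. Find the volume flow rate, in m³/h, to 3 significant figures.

Q ≈ 53.3 m³/h

Q = A·v = 0.00163 m² × 9.10 m/s = 0.0148 m³/s.
Converting: 0.0148 m³/s × 3600 = 53.3 m³/h.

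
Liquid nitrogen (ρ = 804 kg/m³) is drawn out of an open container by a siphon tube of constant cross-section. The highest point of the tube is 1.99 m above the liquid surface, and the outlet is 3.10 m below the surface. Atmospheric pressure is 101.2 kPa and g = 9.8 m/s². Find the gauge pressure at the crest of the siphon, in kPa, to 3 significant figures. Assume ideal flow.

The outlet speed comes from Torricelli: v = √(2g·3.10) = 7.79 m/s.
Continuity keeps v the same throughout the tube; from surface to crest, P_atm + 0 = P_top + ½ρv² + ρg·h_top.
P_top = 101200 − ½·804·7.79² − 804·9.8·1.99 = 61100 Pa. So P_gauge = P_top − P_atm = -40100 Pa.

P_gauge = -40.1 kPa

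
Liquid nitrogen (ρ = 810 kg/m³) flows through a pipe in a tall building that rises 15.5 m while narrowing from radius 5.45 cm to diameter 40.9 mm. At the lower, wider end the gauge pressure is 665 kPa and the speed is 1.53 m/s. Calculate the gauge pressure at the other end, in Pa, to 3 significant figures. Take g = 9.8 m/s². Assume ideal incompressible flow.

P₂ ≈ 495000 Pa

The volume flow rate is constant, so v₂ = (A₁/A₂)v₁ = (93.3/13.1)·1.53 = 10.9 m/s.
Energy conservation along the streamline gives P₂ = P₁ − ½ρ(v₂² − v₁²) − ρg(h₂ − h₁).
P₂ = 665000 + ½·810·(1.53² − 10.9²) − 810·9.8·(+15.5) = 665000 + (-46900) − (123000) = 495000 Pa.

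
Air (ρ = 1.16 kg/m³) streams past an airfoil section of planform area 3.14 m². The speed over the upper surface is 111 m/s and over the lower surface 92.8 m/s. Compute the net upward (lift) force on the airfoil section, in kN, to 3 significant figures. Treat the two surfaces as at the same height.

With equal heights on the two surfaces, Bernoulli gives P_lower − P_upper = ½ρ(v_upper² − v_lower²).
ΔP = ½·1.16·(111² − 92.8²) = 2150 Pa.
Lift = ΔP · A = 2150 × 3.14 = 6760 N.

F ≈ 6.76 kN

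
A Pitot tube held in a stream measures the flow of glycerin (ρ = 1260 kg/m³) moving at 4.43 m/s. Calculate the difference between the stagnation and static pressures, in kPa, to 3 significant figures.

ΔP ≈ 12.4 kPa

At the stagnation point the flow is brought to rest, so Bernoulli gives P_stag − P_static = ½ρv².
ΔP = ½·1260·4.43² = 12400 Pa.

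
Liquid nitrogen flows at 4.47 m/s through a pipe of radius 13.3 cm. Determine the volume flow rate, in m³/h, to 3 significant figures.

Q = A·v = 0.0556 m² × 4.47 m/s = 0.248 m³/s.
Converting: 0.248 m³/s × 3600 = 894 m³/h.

Q ≈ 894 m³/h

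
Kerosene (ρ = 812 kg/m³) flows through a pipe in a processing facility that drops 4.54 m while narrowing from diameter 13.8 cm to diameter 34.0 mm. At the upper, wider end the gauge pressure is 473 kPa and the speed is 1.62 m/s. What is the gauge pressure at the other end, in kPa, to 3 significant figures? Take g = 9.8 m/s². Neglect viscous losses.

P₂ ≈ 221 kPa

Continuity gives A₁v₁ = A₂v₂, so v₂ = (150 cm²)/(9.08 cm²) × 1.62 m/s = 26.7 m/s.
Bernoulli: P₁ + ½ρv₁² + ρg h₁ = P₂ + ½ρv₂² + ρg h₂, so P₂ = P₁ + ½ρ(v₁² − v₂²) − ρg(h₂ − h₁).
P₂ = 473000 + ½·812·(1.62² − 26.7²) − 812·9.8·(−4.54) = 473000 + (-288000) − (-36100) = 221000 Pa.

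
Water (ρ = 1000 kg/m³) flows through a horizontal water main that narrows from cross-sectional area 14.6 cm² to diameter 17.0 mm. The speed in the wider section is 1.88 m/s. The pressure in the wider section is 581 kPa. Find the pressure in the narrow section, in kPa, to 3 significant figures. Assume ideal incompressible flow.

P₂ = 510 kPa

Continuity gives A₁v₁ = A₂v₂, so v₂ = (14.6 cm²)/(2.27 cm²) × 1.88 m/s = 12.1 m/s.
Bernoulli (h₁ = h₂): P₁ − P₂ = ½ρ(v₂² − v₁²).
P₂ = P₁ − ½ρ(v₂² − v₁²) = 581000 − ½·1000·(12.1² − 1.88²) = 581000 − 71300 = 510000 Pa.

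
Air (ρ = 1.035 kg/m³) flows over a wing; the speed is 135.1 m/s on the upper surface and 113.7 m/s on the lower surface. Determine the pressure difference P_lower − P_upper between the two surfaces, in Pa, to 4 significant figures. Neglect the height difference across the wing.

The pressure is lower where the speed is higher: ΔP = ½ρ(v_up² − v_low²).
ΔP = ½·1.035·(135.1² − 113.7²) = 2755 Pa.

ΔP ≈ 2755 Pa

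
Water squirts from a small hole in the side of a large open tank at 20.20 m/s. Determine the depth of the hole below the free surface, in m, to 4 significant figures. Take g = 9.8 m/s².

h ≈ 20.82 m

Torricelli: v = √(2gh), so h = v²/(2g).
h = 20.20²/(2·9.8) = 408.0/19.60 = 20.82 m.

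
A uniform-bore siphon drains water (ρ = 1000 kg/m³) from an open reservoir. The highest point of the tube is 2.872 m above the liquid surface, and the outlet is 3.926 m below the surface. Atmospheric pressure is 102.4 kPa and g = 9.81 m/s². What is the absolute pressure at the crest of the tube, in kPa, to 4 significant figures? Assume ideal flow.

P_top ≈ 35.71 kPa

Bernoulli surface→outlet gives ½v² = g·h_out, so v = √(2·9.81·3.926) = 8.777 m/s.
With constant cross-section the crest speed equals v; applying Bernoulli from the surface up to the crest, P_top = P_atm − ½ρv² − ρg·h_top.
P_top = 102400 − ½·1000·8.777² − 1000·9.81·2.872 = 35710 Pa.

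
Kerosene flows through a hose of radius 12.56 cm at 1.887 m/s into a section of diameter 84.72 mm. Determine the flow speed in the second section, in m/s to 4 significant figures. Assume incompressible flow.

Mass conservation (A₁v₁ = A₂v₂) gives v₂ = 1.887 × 495.6/56.37 = 16.59 m/s.

v₂ ≈ 16.59 m/s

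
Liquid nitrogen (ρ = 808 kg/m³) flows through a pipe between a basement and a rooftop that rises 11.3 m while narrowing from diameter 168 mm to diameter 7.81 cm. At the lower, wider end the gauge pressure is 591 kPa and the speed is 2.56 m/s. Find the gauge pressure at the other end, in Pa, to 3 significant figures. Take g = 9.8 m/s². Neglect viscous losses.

P₂ ≈ 447000 Pa

By continuity, v₂ = v₁·A₁/A₂ = 2.56·(222/47.9) = 11.8 m/s.
Energy conservation along the streamline gives P₂ = P₁ − ½ρ(v₂² − v₁²) − ρg(h₂ − h₁).
P₂ = 591000 + ½·808·(2.56² − 11.8²) − 808·9.8·(+11.3) = 591000 + (-54000) − (89500) = 447000 Pa.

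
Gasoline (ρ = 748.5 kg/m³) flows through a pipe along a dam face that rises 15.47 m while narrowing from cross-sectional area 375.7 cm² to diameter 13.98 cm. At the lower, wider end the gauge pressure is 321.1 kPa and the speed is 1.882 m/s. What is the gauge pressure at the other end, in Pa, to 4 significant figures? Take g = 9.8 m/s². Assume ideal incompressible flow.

The volume flow rate is constant, so v₂ = (A₁/A₂)v₁ = (375.7/153.5)·1.882 = 4.606 m/s.
Energy conservation along the streamline gives P₂ = P₁ − ½ρ(v₂² − v₁²) − ρg(h₂ − h₁).
P₂ = 321100 + ½·748.5·(1.882² − 4.606²) − 748.5·9.8·(+15.47) = 321100 + (-6615) − (113500) = 201000 Pa.

P₂ ≈ 201000 Pa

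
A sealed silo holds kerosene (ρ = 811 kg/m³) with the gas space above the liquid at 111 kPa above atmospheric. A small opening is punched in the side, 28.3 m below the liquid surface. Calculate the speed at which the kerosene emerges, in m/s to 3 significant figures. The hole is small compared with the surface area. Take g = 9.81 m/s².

Take point 1 at the surface (v₁ ≈ 0) and point 2 at the hole (at atmospheric pressure). Bernoulli: P₁ + ρg h = P_atm + ½ρv₂².
With P₁ − P_atm = 111000 Pa, v₂ = √(2gh + 2ΔP/ρ) = √(2·9.81·28.3 + 2·111000/811) = 28.8 m/s.

v ≈ 28.8 m/s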